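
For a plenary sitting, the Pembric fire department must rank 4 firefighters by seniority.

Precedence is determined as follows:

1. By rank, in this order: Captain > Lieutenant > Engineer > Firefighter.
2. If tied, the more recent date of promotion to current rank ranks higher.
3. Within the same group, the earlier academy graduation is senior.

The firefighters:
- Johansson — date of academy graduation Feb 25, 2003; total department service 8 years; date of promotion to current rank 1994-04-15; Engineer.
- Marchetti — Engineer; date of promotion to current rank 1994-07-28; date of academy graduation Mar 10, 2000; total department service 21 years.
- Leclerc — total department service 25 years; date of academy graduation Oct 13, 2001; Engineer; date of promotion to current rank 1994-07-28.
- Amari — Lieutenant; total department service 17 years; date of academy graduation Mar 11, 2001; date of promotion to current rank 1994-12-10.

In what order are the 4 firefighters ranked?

Amari, Marchetti, Leclerc, Johansson

By rank: Amari (Lieutenant); then Marchetti, Leclerc and Johansson (Engineer).
Among Marchetti, Leclerc and Johansson, by date of promotion to current rank (later first): Marchetti and Leclerc (1994-07-28) before Johansson (1994-04-15).
Among Marchetti and Leclerc, by date of academy graduation (earlier first): Marchetti (Mar 10, 2000) before Leclerc (Oct 13, 2001).
Full order: Amari, Marchetti, Leclerc, Johansson.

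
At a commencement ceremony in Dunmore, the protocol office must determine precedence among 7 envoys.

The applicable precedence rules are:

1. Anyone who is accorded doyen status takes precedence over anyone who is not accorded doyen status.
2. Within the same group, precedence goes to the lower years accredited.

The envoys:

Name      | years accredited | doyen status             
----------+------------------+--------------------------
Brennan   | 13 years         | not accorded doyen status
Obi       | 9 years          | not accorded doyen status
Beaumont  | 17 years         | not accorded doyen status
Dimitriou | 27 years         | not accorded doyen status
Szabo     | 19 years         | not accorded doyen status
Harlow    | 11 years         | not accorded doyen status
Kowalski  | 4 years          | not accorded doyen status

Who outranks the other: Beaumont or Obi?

By the first rule: Kowalski, Obi, Harlow, Brennan, Beaumont, Szabo and Dimitriou (each not accorded doyen status).
Among Kowalski, Obi, Harlow, Brennan, Beaumont, Szabo and Dimitriou, by years accredited (lower first): Kowalski (4 years) before Obi (9 years) before Harlow (11 years) before Brennan (13 years) before Beaumont (17 years) before Szabo (19 years) before Dimitriou (27 years).
So Obi takes precedence.

Obi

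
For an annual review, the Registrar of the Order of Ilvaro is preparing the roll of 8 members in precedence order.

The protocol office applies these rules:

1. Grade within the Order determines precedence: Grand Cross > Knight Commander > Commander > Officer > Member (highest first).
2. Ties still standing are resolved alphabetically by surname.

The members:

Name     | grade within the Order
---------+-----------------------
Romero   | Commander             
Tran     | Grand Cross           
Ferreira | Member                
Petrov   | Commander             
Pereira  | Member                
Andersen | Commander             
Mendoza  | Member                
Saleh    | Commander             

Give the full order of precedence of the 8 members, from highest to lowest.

Tran, Andersen, Petrov, Romero, Saleh, Ferreira, Mendoza, Pereira

By grade within the Order: Tran (Grand Cross); then Andersen, Petrov, Romero and Saleh (Commander); then Ferreira, Mendoza and Pereira (Member).
Among Andersen, Petrov, Romero and Saleh, alphabetically by surname: Andersen before Petrov before Romero before Saleh.
Among Ferreira, Mendoza and Pereira, alphabetically by surname: Ferreira before Mendoza before Pereira.
Full order: Tran, Andersen, Petrov, Romero, Saleh, Ferreira, Mendoza, Pereira.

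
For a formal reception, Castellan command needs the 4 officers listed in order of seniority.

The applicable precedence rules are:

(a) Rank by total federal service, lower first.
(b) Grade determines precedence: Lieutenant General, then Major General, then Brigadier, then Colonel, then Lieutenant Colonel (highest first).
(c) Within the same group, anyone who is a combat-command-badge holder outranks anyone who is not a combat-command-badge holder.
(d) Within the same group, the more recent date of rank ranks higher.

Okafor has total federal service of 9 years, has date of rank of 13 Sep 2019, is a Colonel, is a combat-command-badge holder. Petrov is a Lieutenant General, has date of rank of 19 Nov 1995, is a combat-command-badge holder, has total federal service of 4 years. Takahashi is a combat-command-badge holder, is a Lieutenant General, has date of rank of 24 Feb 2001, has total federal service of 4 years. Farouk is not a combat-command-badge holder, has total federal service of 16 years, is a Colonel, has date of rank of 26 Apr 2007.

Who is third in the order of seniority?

By total federal service (lower first): Takahashi and Petrov (both 4 years); then Okafor (9 years); then Farouk (16 years).
Takahashi and Petrov are each Lieutenant General, so the next rule applies.
Takahashi and Petrov are each a combat-command-badge holder, so the next rule applies.
Among Takahashi and Petrov, by date of rank (later first): Takahashi (24 Feb 2001) before Petrov (19 Nov 1995).
Order: Takahashi, Petrov, Okafor, Farouk.

Okafor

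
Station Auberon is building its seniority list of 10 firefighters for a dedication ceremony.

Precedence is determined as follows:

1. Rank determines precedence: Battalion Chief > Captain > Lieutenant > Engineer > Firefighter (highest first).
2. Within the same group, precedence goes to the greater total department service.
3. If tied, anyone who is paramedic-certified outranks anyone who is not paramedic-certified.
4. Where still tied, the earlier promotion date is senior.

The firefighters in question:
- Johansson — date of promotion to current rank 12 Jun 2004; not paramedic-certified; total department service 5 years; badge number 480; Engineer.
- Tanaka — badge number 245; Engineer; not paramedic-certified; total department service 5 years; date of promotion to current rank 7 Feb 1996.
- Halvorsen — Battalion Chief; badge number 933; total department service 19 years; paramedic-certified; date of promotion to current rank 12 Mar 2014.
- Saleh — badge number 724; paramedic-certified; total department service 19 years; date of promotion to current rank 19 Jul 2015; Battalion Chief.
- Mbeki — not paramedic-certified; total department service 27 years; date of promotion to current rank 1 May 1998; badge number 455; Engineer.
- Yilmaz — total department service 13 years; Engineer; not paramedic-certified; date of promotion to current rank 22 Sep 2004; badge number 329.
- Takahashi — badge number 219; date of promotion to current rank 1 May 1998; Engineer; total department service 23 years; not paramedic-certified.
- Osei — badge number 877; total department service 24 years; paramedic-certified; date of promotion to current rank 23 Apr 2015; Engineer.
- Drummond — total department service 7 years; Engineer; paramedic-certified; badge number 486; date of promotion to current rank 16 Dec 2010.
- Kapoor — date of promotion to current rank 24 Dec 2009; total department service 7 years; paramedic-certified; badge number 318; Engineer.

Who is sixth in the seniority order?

By rank: Halvorsen and Saleh (Battalion Chief); then Mbeki, Osei, Takahashi, Yilmaz, Kapoor, Drummond, Tanaka and Johansson (Engineer).
Halvorsen and Saleh both have total department service 19 years, so the next rule applies.
Halvorsen and Saleh are each paramedic-certified, so the next rule applies.
Among Halvorsen and Saleh, by date of promotion to current rank (earlier first): Halvorsen (12 Mar 2014) before Saleh (19 Jul 2015).
Among Mbeki, Osei, Takahashi, Yilmaz, Kapoor, Drummond, Tanaka and Johansson, by total department service (higher first): Mbeki (27 years) before Osei (24 years) before Takahashi (23 years) before Yilmaz (13 years) before Kapoor and Drummond (7 years) before Tanaka and Johansson (5 years).
Kapoor and Drummond are each paramedic-certified, so the next rule applies.
Among Kapoor and Drummond, by date of promotion to current rank (earlier first): Kapoor (24 Dec 2009) before Drummond (16 Dec 2010).
Tanaka and Johansson are each not paramedic-certified, so the next rule applies.
Among Tanaka and Johansson, by date of promotion to current rank (earlier first): Tanaka (7 Feb 1996) before Johansson (12 Jun 2004).
Order: Halvorsen, Saleh, Mbeki, Osei, Takahashi, Yilmaz, Kapoor, Drummond, Tanaka, Johansson.

Yilmaz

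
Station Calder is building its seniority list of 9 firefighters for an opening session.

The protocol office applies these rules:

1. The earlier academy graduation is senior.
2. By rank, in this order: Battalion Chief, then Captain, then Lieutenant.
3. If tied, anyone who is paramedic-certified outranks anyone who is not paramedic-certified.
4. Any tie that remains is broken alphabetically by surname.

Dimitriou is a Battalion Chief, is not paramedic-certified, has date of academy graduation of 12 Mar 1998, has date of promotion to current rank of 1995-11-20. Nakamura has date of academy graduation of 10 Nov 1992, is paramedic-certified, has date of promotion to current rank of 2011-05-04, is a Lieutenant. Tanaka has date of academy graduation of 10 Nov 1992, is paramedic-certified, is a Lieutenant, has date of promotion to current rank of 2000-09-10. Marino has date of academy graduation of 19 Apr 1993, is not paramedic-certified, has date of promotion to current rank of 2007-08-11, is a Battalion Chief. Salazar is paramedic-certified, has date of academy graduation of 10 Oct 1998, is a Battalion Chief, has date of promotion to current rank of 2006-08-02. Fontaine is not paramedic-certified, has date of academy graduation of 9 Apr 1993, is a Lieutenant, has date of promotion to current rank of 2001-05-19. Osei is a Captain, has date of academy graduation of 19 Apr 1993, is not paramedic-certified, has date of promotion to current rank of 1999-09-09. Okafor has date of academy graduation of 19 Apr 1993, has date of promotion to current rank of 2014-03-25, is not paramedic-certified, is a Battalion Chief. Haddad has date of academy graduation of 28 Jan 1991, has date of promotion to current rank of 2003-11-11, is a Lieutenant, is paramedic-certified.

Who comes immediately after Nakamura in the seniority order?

Tanaka

By date of academy graduation (earlier first): Haddad (28 Jan 1991); then Nakamura and Tanaka (both 10 Nov 1992); then Fontaine (9 Apr 1993); then Marino, Okafor and Osei (each 19 Apr 1993); then Dimitriou (12 Mar 1998); then Salazar (10 Oct 1998).
Nakamura and Tanaka are each Lieutenant, so the next rule applies.
Nakamura and Tanaka are each paramedic-certified, so the next rule applies.
Among Nakamura and Tanaka, alphabetically by surname: Nakamura before Tanaka.
Among Marino, Okafor and Osei, by rank: Marino and Okafor (Battalion Chief) before Osei (Captain).
Marino and Okafor are each not paramedic-certified, so the next rule applies.
Among Marino and Okafor, alphabetically by surname: Marino before Okafor.
Order: Haddad, Nakamura, Tanaka, Fontaine, Marino, Okafor, Osei, Dimitriou, Salazar.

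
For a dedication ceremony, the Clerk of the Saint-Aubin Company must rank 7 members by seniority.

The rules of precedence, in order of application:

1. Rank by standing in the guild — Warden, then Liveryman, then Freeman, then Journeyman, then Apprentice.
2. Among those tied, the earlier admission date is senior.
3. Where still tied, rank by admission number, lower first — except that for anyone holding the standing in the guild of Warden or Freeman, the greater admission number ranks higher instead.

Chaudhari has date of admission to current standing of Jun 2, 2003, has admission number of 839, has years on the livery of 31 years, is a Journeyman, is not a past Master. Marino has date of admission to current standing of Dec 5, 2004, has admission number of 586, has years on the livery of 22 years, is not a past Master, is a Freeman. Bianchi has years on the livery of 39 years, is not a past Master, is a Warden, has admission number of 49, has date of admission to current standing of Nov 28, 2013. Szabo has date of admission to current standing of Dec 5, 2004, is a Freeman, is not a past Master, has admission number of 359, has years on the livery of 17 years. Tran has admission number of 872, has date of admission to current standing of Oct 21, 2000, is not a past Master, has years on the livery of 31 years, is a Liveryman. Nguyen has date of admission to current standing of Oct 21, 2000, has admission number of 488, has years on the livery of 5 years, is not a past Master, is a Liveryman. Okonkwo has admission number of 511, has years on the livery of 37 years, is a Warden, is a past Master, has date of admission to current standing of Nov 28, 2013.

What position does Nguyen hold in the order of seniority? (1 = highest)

By standing in the guild: Okonkwo and Bianchi (Warden); then Nguyen and Tran (Liveryman); then Marino and Szabo (Freeman); then Chaudhari (Journeyman).
Okonkwo and Bianchi both have date of admission to current standing Nov 28, 2013, so the next rule applies.
Among Okonkwo and Bianchi, by admission number (higher first) (reversed rule for this group): Okonkwo (511) before Bianchi (49).
Nguyen and Tran both have date of admission to current standing Oct 21, 2000, so the next rule applies.
Among Nguyen and Tran, by admission number (lower first): Nguyen (488) before Tran (872).
Marino and Szabo both have date of admission to current standing Dec 5, 2004, so the next rule applies.
Among Marino and Szabo, by admission number (higher first) (reversed rule for this group): Marino (586) before Szabo (359).
Order: Okonkwo, Bianchi, Nguyen, Tran, Marino, Szabo, Chaudhari. So position 3.

3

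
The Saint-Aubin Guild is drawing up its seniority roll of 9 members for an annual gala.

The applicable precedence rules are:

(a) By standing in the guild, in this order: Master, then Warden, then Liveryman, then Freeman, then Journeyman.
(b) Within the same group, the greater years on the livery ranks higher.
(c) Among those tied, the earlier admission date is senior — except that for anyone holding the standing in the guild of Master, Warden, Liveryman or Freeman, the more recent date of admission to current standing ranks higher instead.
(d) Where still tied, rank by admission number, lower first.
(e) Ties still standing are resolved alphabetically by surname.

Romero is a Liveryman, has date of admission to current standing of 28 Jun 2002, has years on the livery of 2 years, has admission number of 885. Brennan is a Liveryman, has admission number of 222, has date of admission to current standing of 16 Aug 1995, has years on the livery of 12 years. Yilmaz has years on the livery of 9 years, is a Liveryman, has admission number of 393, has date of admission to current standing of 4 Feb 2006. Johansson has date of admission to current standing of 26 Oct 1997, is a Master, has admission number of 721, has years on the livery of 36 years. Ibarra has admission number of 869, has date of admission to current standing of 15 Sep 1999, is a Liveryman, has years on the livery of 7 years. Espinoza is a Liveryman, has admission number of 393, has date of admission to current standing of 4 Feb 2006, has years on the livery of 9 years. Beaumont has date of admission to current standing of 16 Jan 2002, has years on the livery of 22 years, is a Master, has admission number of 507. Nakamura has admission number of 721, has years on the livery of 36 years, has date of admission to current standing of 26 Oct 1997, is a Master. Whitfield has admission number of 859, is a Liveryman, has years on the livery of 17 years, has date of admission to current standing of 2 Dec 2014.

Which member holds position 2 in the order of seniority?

By standing in the guild: Johansson, Nakamura and Beaumont (Master); then Whitfield, Brennan, Espinoza, Yilmaz, Ibarra and Romero (Liveryman).
Among Johansson, Nakamura and Beaumont, by years on the livery (higher first): Johansson and Nakamura (36 years) before Beaumont (22 years).
Johansson and Nakamura both have date of admission to current standing 26 Oct 1997, so the next rule applies.
Johansson and Nakamura both have admission number 721, so the next rule applies.
Among Johansson and Nakamura, alphabetically by surname: Johansson before Nakamura.
Among Whitfield, Brennan, Espinoza, Yilmaz, Ibarra and Romero, by years on the livery (higher first): Whitfield (17 years) before Brennan (12 years) before Espinoza and Yilmaz (9 years) before Ibarra (7 years) before Romero (2 years).
Espinoza and Yilmaz both have date of admission to current standing 4 Feb 2006, so the next rule applies.
Espinoza and Yilmaz both have admission number 393, so the next rule applies.
Among Espinoza and Yilmaz, alphabetically by surname: Espinoza before Yilmaz.
Order: Johansson, Nakamura, Beaumont, Whitfield, Brennan, Espinoza, Yilmaz, Ibarra, Romero.

Nakamura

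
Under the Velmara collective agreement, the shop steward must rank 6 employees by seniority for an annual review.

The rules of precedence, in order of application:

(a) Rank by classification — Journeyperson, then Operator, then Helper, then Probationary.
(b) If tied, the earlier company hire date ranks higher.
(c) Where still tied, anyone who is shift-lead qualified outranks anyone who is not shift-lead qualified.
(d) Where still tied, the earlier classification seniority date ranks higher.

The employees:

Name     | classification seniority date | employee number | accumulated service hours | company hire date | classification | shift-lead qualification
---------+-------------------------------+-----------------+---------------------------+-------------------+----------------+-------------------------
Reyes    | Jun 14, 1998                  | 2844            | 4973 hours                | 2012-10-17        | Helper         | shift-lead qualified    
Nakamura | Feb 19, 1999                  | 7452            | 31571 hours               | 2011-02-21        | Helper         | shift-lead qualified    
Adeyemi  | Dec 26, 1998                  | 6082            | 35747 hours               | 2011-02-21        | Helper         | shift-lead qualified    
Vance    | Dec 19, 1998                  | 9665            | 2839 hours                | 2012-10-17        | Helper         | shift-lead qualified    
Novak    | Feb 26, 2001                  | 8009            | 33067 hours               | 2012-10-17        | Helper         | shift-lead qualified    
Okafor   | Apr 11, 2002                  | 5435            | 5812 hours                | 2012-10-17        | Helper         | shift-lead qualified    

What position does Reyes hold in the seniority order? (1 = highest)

3

By classification: Adeyemi, Nakamura, Reyes, Vance, Novak and Okafor (Helper).
Among Adeyemi, Nakamura, Reyes, Vance, Novak and Okafor, by company hire date (earlier first): Adeyemi and Nakamura (2011-02-21) before Reyes, Vance, Novak and Okafor (2012-10-17).
Adeyemi and Nakamura are each shift-lead qualified, so the next rule applies.
Among Adeyemi and Nakamura, by classification seniority date (earlier first): Adeyemi (Dec 26, 1998) before Nakamura (Feb 19, 1999).
Reyes, Vance, Novak and Okafor are each shift-lead qualified, so the next rule applies.
Among Reyes, Vance, Novak and Okafor, by classification seniority date (earlier first): Reyes (Jun 14, 1998) before Vance (Dec 19, 1998) before Novak (Feb 26, 2001) before Okafor (Apr 11, 2002).
Order: Adeyemi, Nakamura, Reyes, Vance, Novak, Okafor. So position 3.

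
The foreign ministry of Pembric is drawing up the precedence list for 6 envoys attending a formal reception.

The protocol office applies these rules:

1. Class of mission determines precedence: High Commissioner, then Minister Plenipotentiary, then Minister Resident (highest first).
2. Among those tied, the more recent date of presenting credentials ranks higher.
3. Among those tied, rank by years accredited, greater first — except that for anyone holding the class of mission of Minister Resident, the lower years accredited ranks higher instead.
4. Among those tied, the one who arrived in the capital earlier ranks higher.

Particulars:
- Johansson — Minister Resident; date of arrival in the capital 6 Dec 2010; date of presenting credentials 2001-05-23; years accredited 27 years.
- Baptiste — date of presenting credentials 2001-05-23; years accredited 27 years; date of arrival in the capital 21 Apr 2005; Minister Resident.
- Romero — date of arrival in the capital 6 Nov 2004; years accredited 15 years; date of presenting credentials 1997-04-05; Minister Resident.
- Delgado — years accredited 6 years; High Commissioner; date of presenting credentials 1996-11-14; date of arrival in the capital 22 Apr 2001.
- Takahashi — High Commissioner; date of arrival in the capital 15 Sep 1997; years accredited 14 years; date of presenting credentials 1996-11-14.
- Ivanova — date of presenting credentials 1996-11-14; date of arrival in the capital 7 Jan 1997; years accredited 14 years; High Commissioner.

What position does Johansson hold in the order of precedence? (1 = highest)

By class of mission: Ivanova, Takahashi and Delgado (High Commissioner); then Baptiste, Johansson and Romero (Minister Resident).
Ivanova, Takahashi and Delgado all have date of presenting credentials 1996-11-14, so the next rule applies.
Among Ivanova, Takahashi and Delgado, by years accredited (higher first): Ivanova and Takahashi (14 years) before Delgado (6 years).
Among Ivanova and Takahashi, by date of arrival in the capital (earlier first): Ivanova (7 Jan 1997) before Takahashi (15 Sep 1997).
Among Baptiste, Johansson and Romero, by date of presenting credentials (later first): Baptiste and Johansson (2001-05-23) before Romero (1997-04-05).
Baptiste and Johansson both have years accredited 27 years, so the next rule applies.
Among Baptiste and Johansson, by date of arrival in the capital (earlier first): Baptiste (21 Apr 2005) before Johansson (6 Dec 2010).
Order: Ivanova, Takahashi, Delgado, Baptiste, Johansson, Romero. So position 5.

5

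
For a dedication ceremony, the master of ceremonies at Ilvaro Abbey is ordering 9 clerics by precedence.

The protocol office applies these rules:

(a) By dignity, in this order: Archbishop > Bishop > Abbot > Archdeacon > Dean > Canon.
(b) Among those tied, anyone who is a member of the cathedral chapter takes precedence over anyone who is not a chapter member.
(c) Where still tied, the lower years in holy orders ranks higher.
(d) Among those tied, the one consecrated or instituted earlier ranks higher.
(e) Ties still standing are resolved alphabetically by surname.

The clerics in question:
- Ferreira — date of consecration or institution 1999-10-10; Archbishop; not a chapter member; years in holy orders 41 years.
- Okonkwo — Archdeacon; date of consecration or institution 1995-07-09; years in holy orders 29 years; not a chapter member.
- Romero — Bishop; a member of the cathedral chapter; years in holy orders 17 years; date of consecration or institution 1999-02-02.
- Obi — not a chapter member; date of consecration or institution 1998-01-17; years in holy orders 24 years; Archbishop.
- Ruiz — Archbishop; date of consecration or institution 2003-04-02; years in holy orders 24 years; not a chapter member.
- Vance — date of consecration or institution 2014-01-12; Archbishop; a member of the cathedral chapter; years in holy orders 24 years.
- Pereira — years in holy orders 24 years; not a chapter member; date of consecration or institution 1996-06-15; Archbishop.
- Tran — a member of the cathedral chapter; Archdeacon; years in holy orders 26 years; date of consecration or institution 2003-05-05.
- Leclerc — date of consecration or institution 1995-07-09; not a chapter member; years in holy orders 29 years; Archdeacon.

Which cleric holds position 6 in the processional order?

By dignity: Vance, Pereira, Obi, Ruiz and Ferreira (Archbishop); then Romero (Bishop); then Tran, Leclerc and Okonkwo (Archdeacon).
Among Vance, Pereira, Obi, Ruiz and Ferreira, a member of the cathedral chapter before not a chapter member: Vance (a member of the cathedral chapter) before Pereira, Obi, Ruiz and Ferreira (not a chapter member).
Among Pereira, Obi, Ruiz and Ferreira, by years in holy orders (lower first): Pereira, Obi and Ruiz (24 years) before Ferreira (41 years).
Among Pereira, Obi and Ruiz, by date of consecration or institution (earlier first): Pereira (1996-06-15) before Obi (1998-01-17) before Ruiz (2003-04-02).
Among Tran, Leclerc and Okonkwo, a member of the cathedral chapter before not a chapter member: Tran (a member of the cathedral chapter) before Leclerc and Okonkwo (not a chapter member).
Leclerc and Okonkwo both have years in holy orders 29 years, so the next rule applies.
Leclerc and Okonkwo both have date of consecration or institution 1995-07-09, so the next rule applies.
Among Leclerc and Okonkwo, alphabetically by surname: Leclerc before Okonkwo.
Order: Vance, Pereira, Obi, Ruiz, Ferreira, Romero, Tran, Leclerc, Okonkwo.

Romero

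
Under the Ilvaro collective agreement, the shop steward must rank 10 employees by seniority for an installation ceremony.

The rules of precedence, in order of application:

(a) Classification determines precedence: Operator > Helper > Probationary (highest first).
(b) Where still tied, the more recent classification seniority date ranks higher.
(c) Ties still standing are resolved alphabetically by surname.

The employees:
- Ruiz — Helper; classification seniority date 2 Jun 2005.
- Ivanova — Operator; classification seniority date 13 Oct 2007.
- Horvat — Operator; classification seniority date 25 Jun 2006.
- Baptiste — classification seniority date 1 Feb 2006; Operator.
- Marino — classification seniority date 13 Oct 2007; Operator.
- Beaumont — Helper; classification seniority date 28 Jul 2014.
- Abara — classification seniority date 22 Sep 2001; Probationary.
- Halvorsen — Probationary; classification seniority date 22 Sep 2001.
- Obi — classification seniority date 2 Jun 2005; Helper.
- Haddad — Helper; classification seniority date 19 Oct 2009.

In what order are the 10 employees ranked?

By classification: Ivanova, Marino, Horvat and Baptiste (Operator); then Beaumont, Haddad, Obi and Ruiz (Helper); then Abara and Halvorsen (Probationary).
Among Ivanova, Marino, Horvat and Baptiste, by classification seniority date (later first): Ivanova and Marino (13 Oct 2007) before Horvat (25 Jun 2006) before Baptiste (1 Feb 2006).
Among Ivanova and Marino, alphabetically by surname: Ivanova before Marino.
Among Beaumont, Haddad, Obi and Ruiz, by classification seniority date (later first): Beaumont (28 Jul 2014) before Haddad (19 Oct 2009) before Obi and Ruiz (2 Jun 2005).
Among Obi and Ruiz, alphabetically by surname: Obi before Ruiz.
Abara and Halvorsen both have classification seniority date 22 Sep 2001, so the next rule applies.
Among Abara and Halvorsen, alphabetically by surname: Abara before Halvorsen.
Full order: Ivanova, Marino, Horvat, Baptiste, Beaumont, Haddad, Obi, Ruiz, Abara, Halvorsen.

Ivanova, Marino, Horvat, Baptiste, Beaumont, Haddad, Obi, Ruiz, Abara, Halvorsen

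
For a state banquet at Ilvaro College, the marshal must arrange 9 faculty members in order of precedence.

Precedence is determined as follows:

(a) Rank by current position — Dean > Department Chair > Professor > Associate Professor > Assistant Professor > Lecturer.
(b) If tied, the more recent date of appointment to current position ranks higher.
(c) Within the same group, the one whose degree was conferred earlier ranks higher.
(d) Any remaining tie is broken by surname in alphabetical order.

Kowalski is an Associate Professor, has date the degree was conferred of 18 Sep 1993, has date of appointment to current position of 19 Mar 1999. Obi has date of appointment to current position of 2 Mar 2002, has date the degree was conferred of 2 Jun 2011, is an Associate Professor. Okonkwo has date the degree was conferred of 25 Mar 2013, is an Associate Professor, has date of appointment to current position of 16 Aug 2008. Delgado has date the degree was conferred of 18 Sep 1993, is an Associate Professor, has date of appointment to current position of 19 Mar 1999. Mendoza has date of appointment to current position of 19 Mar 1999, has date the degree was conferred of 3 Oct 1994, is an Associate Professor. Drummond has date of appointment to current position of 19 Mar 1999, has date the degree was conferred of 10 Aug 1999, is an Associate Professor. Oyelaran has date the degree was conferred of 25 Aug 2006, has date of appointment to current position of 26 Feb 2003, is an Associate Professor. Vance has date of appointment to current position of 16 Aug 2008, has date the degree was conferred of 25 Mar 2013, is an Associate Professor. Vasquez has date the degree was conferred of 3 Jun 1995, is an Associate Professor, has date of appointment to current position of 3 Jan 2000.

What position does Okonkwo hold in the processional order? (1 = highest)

1

By current position: Okonkwo, Vance, Oyelaran, Obi, Vasquez, Delgado, Kowalski, Mendoza and Drummond (Associate Professor).
Among Okonkwo, Vance, Oyelaran, Obi, Vasquez, Delgado, Kowalski, Mendoza and Drummond, by date of appointment to current position (later first): Okonkwo and Vance (16 Aug 2008) before Oyelaran (26 Feb 2003) before Obi (2 Mar 2002) before Vasquez (3 Jan 2000) before Delgado, Kowalski, Mendoza and Drummond (19 Mar 1999).
Okonkwo and Vance both have date the degree was conferred 25 Mar 2013, so the next rule applies.
Among Okonkwo and Vance, alphabetically by surname: Okonkwo before Vance.
Among Delgado, Kowalski, Mendoza and Drummond, by date the degree was conferred (earlier first): Delgado and Kowalski (18 Sep 1993) before Mendoza (3 Oct 1994) before Drummond (10 Aug 1999).
Among Delgado and Kowalski, alphabetically by surname: Delgado before Kowalski.
Order: Okonkwo, Vance, Oyelaran, Obi, Vasquez, Delgado, Kowalski, Mendoza, Drummond. So position 1.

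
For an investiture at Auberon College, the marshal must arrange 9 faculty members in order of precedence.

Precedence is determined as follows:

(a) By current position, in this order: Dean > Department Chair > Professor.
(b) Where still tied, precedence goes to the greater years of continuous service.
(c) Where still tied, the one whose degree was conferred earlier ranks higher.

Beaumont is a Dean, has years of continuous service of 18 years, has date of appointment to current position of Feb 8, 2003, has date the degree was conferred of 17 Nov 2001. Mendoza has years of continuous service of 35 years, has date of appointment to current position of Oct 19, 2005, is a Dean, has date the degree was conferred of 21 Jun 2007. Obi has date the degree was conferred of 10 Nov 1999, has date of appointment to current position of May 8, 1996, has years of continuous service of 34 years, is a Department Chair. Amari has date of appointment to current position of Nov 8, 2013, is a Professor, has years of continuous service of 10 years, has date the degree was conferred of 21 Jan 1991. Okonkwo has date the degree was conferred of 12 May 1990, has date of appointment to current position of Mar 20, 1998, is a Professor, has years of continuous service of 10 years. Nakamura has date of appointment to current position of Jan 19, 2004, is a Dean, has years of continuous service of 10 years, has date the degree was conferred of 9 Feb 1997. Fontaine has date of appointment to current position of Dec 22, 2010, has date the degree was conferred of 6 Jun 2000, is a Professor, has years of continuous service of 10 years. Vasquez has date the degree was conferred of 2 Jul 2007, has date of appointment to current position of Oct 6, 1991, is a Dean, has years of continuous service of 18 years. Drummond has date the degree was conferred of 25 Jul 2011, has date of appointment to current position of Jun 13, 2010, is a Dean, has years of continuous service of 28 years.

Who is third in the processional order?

Beaumont

By current position: Mendoza, Drummond, Beaumont, Vasquez and Nakamura (Dean); then Obi (Department Chair); then Okonkwo, Amari and Fontaine (Professor).
Among Mendoza, Drummond, Beaumont, Vasquez and Nakamura, by years of continuous service (higher first): Mendoza (35 years) before Drummond (28 years) before Beaumont and Vasquez (18 years) before Nakamura (10 years).
Among Beaumont and Vasquez, by date the degree was conferred (earlier first): Beaumont (17 Nov 2001) before Vasquez (2 Jul 2007).
Okonkwo, Amari and Fontaine all have years of continuous service 10 years, so the next rule applies.
Among Okonkwo, Amari and Fontaine, by date the degree was conferred (earlier first): Okonkwo (12 May 1990) before Amari (21 Jan 1991) before Fontaine (6 Jun 2000).
Order: Mendoza, Drummond, Beaumont, Vasquez, Nakamura, Obi, Okonkwo, Amari, Fontaine.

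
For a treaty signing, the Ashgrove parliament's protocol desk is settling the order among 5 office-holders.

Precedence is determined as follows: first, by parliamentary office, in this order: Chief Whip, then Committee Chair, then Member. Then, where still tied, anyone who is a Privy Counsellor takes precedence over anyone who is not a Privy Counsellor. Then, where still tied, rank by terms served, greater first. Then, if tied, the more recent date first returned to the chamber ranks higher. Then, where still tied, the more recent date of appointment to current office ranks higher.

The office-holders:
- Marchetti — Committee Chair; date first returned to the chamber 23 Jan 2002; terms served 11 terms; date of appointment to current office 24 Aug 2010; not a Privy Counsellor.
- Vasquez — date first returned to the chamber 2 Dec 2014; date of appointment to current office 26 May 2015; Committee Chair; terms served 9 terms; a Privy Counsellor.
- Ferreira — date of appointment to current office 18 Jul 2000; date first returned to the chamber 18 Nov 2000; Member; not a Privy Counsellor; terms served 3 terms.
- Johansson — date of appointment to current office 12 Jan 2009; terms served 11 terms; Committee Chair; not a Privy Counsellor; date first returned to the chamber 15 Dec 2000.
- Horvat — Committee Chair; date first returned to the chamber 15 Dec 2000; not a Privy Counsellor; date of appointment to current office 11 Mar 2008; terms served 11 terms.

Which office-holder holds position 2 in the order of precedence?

Marchetti

By parliamentary office: Vasquez, Marchetti, Johansson and Horvat (Committee Chair); then Ferreira (Member).
Among Vasquez, Marchetti, Johansson and Horvat, a Privy Counsellor before not a Privy Counsellor: Vasquez (a Privy Counsellor) before Marchetti, Johansson and Horvat (not a Privy Counsellor).
Marchetti, Johansson and Horvat all have terms served 11 terms, so the next rule applies.
Among Marchetti, Johansson and Horvat, by date first returned to the chamber (later first): Marchetti (23 Jan 2002) before Johansson and Horvat (15 Dec 2000).
Among Johansson and Horvat, by date of appointment to current office (later first): Johansson (12 Jan 2009) before Horvat (11 Mar 2008).
Order: Vasquez, Marchetti, Johansson, Horvat, Ferreira.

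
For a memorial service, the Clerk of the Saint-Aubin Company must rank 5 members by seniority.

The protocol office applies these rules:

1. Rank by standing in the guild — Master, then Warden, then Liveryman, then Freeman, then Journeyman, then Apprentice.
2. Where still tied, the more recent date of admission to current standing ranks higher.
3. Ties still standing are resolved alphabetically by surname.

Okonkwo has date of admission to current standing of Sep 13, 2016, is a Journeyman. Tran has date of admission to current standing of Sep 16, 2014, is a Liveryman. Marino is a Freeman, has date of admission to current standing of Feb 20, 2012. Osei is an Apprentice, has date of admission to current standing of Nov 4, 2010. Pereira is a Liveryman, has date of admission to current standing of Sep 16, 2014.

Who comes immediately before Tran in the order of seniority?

By standing in the guild: Pereira and Tran (Liveryman); then Marino (Freeman); then Okonkwo (Journeyman); then Osei (Apprentice).
Pereira and Tran both have date of admission to current standing Sep 16, 2014, so the next rule applies.
Among Pereira and Tran, alphabetically by surname: Pereira before Tran.
Order: Pereira, Tran, Marino, Okonkwo, Osei.

Pereira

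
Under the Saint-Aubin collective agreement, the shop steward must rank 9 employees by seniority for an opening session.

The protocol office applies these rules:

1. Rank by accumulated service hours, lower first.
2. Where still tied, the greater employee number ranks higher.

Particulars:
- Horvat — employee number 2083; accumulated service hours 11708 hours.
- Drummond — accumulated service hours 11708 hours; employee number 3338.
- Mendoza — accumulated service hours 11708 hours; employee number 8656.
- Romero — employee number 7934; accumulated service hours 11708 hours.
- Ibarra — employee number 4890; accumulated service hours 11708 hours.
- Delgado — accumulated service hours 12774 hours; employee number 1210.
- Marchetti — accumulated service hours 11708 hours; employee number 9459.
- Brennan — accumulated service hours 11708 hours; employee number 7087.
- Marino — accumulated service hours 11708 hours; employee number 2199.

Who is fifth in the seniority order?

Ibarra

By accumulated service hours (lower first): Marchetti, Mendoza, Romero, Brennan, Ibarra, Drummond, Marino and Horvat (each 11708 hours); then Delgado (12774 hours).
Among Marchetti, Mendoza, Romero, Brennan, Ibarra, Drummond, Marino and Horvat, by employee number (higher first): Marchetti (9459) before Mendoza (8656) before Romero (7934) before Brennan (7087) before Ibarra (4890) before Drummond (3338) before Marino (2199) before Horvat (2083).
Order: Marchetti, Mendoza, Romero, Brennan, Ibarra, Drummond, Marino, Horvat, Delgado.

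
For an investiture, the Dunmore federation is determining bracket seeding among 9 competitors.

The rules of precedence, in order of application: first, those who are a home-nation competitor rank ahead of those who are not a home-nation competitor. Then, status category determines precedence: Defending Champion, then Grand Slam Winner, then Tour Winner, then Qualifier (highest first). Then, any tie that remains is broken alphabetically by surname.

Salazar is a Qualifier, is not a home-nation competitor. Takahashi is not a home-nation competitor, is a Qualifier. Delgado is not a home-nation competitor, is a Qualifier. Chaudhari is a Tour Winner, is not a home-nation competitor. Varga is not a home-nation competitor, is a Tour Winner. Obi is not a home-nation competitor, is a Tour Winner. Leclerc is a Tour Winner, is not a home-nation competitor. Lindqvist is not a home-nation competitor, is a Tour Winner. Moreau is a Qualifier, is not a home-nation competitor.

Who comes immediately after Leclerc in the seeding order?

Lindqvist

By the first rule: Chaudhari, Leclerc, Lindqvist, Obi, Varga, Delgado, Moreau, Salazar and Takahashi (each not a home-nation competitor).
Among Chaudhari, Leclerc, Lindqvist, Obi, Varga, Delgado, Moreau, Salazar and Takahashi, by status category: Chaudhari, Leclerc, Lindqvist, Obi and Varga (Tour Winner) before Delgado, Moreau, Salazar and Takahashi (Qualifier).
Among Chaudhari, Leclerc, Lindqvist, Obi and Varga, alphabetically by surname: Chaudhari before Leclerc before Lindqvist before Obi before Varga.
Among Delgado, Moreau, Salazar and Takahashi, alphabetically by surname: Delgado before Moreau before Salazar before Takahashi.
Order: Chaudhari, Leclerc, Lindqvist, Obi, Varga, Delgado, Moreau, Salazar, Takahashi.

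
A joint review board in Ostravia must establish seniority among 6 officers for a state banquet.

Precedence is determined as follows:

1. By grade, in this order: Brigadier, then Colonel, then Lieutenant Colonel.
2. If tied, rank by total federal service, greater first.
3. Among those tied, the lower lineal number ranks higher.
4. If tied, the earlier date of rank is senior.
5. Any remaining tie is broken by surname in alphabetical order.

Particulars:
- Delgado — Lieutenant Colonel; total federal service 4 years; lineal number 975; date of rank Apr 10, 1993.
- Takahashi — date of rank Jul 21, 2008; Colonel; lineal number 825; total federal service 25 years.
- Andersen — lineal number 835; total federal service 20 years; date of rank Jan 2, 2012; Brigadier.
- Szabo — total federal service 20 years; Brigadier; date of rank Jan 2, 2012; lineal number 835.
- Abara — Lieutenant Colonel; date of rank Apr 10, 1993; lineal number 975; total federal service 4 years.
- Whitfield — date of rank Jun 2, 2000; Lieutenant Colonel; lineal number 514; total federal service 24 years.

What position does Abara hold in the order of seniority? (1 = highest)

5

By grade: Andersen and Szabo (Brigadier); then Takahashi (Colonel); then Whitfield, Abara and Delgado (Lieutenant Colonel).
Andersen and Szabo both have total federal service 20 years, so the next rule applies.
Andersen and Szabo both have lineal number 835, so the next rule applies.
Andersen and Szabo both have date of rank Jan 2, 2012, so the next rule applies.
Among Andersen and Szabo, alphabetically by surname: Andersen before Szabo.
Among Whitfield, Abara and Delgado, by total federal service (higher first): Whitfield (24 years) before Abara and Delgado (4 years).
Abara and Delgado both have lineal number 975, so the next rule applies.
Abara and Delgado both have date of rank Apr 10, 1993, so the next rule applies.
Among Abara and Delgado, alphabetically by surname: Abara before Delgado.
Order: Andersen, Szabo, Takahashi, Whitfield, Abara, Delgado. So position 5.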